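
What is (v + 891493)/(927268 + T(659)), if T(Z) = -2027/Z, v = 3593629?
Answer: 2955695398/611067585 ≈ 4.8369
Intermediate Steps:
(v + 891493)/(927268 + T(659)) = (3593629 + 891493)/(927268 - 2027/659) = 4485122/(927268 - 2027*1/659) = 4485122/(927268 - 2027/659) = 4485122/(611067585/659) = 4485122*(659/611067585) = 2955695398/611067585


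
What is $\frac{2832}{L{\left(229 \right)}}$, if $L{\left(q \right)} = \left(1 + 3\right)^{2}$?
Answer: $177$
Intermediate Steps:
$L{\left(q \right)} = 16$ ($L{\left(q \right)} = 4^{2} = 16$)
$\frac{2832}{L{\left(229 \right)}} = \frac{2832}{16} = 2832 \cdot \frac{1}{16} = 177$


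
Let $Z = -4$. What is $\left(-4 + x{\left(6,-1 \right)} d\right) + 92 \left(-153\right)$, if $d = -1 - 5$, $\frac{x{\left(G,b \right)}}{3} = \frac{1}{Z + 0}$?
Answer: $- \frac{28151}{2} \approx -14076.0$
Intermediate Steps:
$x{\left(G,b \right)} = - \frac{3}{4}$ ($x{\left(G,b \right)} = \frac{3}{-4 + 0} = \frac{3}{-4} = 3 \left(- \frac{1}{4}\right) = - \frac{3}{4}$)
$d = -6$
$\left(-4 + x{\left(6,-1 \right)} d\right) + 92 \left(-153\right) = \left(-4 - - \frac{9}{2}\right) + 92 \left(-153\right) = \left(-4 + \frac{9}{2}\right) - 14076 = \frac{1}{2} - 14076 = - \frac{28151}{2}$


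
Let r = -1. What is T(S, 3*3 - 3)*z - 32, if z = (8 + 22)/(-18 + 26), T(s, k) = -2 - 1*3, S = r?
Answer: -203/4 ≈ -50.750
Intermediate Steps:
S = -1
T(s, k) = -5 (T(s, k) = -2 - 3 = -5)
z = 15/4 (z = 30/8 = 30*(⅛) = 15/4 ≈ 3.7500)
T(S, 3*3 - 3)*z - 32 = -5*15/4 - 32 = -75/4 - 32 = -203/4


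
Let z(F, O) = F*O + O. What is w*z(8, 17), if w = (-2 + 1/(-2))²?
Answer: 3825/4 ≈ 956.25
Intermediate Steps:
w = 25/4 (w = (-2 - ½)² = (-5/2)² = 25/4 ≈ 6.2500)
z(F, O) = O + F*O
w*z(8, 17) = 25*(17*(1 + 8))/4 = 25*(17*9)/4 = (25/4)*153 = 3825/4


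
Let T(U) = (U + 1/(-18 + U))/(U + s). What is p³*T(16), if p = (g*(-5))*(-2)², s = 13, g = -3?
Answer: 3348000/29 ≈ 1.1545e+5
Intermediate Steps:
T(U) = (U + 1/(-18 + U))/(13 + U) (T(U) = (U + 1/(-18 + U))/(U + 13) = (U + 1/(-18 + U))/(13 + U))
p = 60 (p = -3*(-5)*(-2)² = 15*4 = 60)
p³*T(16) = 60³*((1 + 16² - 18*16)/(-234 + 16² - 5*16)) = 216000*((1 + 256 - 288)/(-234 + 256 - 80)) = 216000*(-31/(-58)) = 216000*(-1/58*(-31)) = 216000*(31/58) = 3348000/29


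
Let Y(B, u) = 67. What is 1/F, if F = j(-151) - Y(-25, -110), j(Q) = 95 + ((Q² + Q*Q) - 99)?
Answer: 1/45531 ≈ 2.1963e-5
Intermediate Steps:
j(Q) = -4 + 2*Q² (j(Q) = 95 + ((Q² + Q²) - 99) = 95 + (2*Q² - 99) = 95 + (-99 + 2*Q²) = -4 + 2*Q²)
F = 45531 (F = (-4 + 2*(-151)²) - 1*67 = (-4 + 2*22801) - 67 = (-4 + 45602) - 67 = 45598 - 67 = 45531)
1/F = 1/45531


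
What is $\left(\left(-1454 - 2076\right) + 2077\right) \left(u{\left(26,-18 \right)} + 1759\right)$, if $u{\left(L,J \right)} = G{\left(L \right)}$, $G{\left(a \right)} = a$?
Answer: $-2593605$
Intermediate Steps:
$u{\left(L,J \right)} = L$
$\left(\left(-1454 - 2076\right) + 2077\right) \left(u{\left(26,-18 \right)} + 1759\right) = \left(\left(-1454 - 2076\right) + 2077\right) \left(26 + 1759\right) = \left(\left(-1454 - 2076\right) + 2077\right) 1785 = \left(-3530 + 2077\right) 1785 = \left(-1453\right) 1785 = -2593605$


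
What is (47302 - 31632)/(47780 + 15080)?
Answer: 1567/6286 ≈ 0.24928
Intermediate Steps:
(47302 - 31632)/(47780 + 15080) = 15670/62860 = 15670*(1/62860) = 1567/6286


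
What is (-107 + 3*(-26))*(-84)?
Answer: 15540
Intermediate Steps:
(-107 + 3*(-26))*(-84) = (-107 - 78)*(-84) = -185*(-84) = 15540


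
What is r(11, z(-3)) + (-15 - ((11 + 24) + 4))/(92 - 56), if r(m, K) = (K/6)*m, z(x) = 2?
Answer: 13/6 ≈ 2.1667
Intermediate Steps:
r(m, K) = K*m/6 (r(m, K) = (K*(1/6))*m = (K/6)*m = K*m/6)
r(11, z(-3)) + (-15 - ((11 + 24) + 4))/(92 - 56) = (1/6)*2*11 + (-15 - ((11 + 24) + 4))/(92 - 56) = 11/3 + (-15 - (35 + 4))/36 = 11/3 + (-15 - 1*39)*(1/36) = 11/3 + (-15 - 39)*(1/36) = 11/3 - 54*1/36 = 11/3 - 3/2 = 13/6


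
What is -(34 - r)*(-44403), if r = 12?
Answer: 976866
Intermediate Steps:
-(34 - r)*(-44403) = -(34 - 1*12)*(-44403) = -(34 - 12)*(-44403) = -22*(-44403) = -1*(-976866) = 976866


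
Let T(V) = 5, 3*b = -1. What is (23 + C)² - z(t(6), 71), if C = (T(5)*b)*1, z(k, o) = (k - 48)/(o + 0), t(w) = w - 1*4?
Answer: 291230/639 ≈ 455.76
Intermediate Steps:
b = -⅓ (b = (⅓)*(-1) = -⅓ ≈ -0.33333)
t(w) = -4 + w (t(w) = w - 4 = -4 + w)
z(k, o) = (-48 + k)/o
C = -5/3 (C = (5*(-⅓))*1 = -5/3*1 = -5/3 ≈ -1.6667)
(23 + C)² - z(t(6), 71) = (23 - 5/3)² - (-48 + (-4 + 6))/71 = (64/3)² - (-48 + 2)/71 = 4096/9 - (-46)/71 = 4096/9 - 1*(-46/71) = 4096/9 + 46/71 = 291230/639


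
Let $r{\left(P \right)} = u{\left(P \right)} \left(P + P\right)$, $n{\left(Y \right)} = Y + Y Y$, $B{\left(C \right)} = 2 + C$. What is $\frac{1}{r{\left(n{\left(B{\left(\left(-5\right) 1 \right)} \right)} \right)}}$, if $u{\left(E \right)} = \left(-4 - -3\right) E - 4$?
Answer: $- \frac{1}{120} \approx -0.0083333$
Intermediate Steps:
$u{\left(E \right)} = -4 - E$ ($u{\left(E \right)} = \left(-4 + 3\right) E - 4 = - E - 4 = -4 - E$)
$n{\left(Y \right)} = Y + Y^{2}$
$r{\left(P \right)} = 2 P \left(-4 - P\right)$ ($r{\left(P \right)} = \left(-4 - P\right) \left(P + P\right) = \left(-4 - P\right) 2 P = 2 P \left(-4 - P\right)$)
$\frac{1}{r{\left(n{\left(B{\left(\left(-5\right) 1 \right)} \right)} \right)}} = \frac{1}{\left(-2\right) \left(2 - 5\right) \left(1 + \left(2 - 5\right)\right) \left(4 + \left(2 - 5\right) \left(1 + \left(2 - 5\right)\right)\right)} = \frac{1}{\left(-2\right) \left(- 3 \left(1 - 3\right)\right) \left(4 - 3 \left(1 - 3\right)\right)} = \frac{1}{\left(-2\right) \left(\left(-3\right) \left(-2\right)\right) \left(4 - -6\right)} = \frac{1}{\left(-2\right) 6 \left(4 + 6\right)} = \frac{1}{\left(-2\right) 6 \cdot 10} = \frac{1}{-120} = - \frac{1}{120}$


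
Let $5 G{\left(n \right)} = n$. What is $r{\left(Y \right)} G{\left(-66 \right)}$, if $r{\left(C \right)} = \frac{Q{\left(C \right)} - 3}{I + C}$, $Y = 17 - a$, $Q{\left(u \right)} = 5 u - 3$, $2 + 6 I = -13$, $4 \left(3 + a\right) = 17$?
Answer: $- \frac{19206}{265} \approx -72.475$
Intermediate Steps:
$a = \frac{5}{4}$ ($a = -3 + \frac{1}{4} \cdot 17 = -3 + \frac{17}{4} = \frac{5}{4} \approx 1.25$)
$I = - \frac{5}{2}$ ($I = - \frac{1}{3} + \frac{1}{6} \left(-13\right) = - \frac{1}{3} - \frac{13}{6} = - \frac{5}{2} \approx -2.5$)
$G{\left(n \right)} = \frac{n}{5}$
$Q{\left(u \right)} = -3 + 5 u$
$Y = \frac{63}{4}$ ($Y = 17 - \frac{5}{4} = \frac{63}{4} \approx 15.75$)
$r{\left(C \right)} = \frac{-6 + 5 C}{- \frac{5}{2} + C}$ ($r{\left(C \right)} = \frac{\left(-3 + 5 C\right) - 3}{- \frac{5}{2} + C} = \frac{-6 + 5 C}{- \frac{5}{2} + C}$)
$r{\left(Y \right)} G{\left(-66 \right)} = \frac{2 \left(-6 + 5 \cdot \frac{63}{4}\right)}{-5 + 2 \cdot \frac{63}{4}} \cdot \frac{1}{5} \left(-66\right) = \frac{2 \left(-6 + \frac{315}{4}\right)}{-5 + \frac{63}{2}} \left(- \frac{66}{5}\right) = 2 \frac{1}{\frac{53}{2}} \cdot \frac{291}{4} \left(- \frac{66}{5}\right) = 2 \cdot \frac{2}{53} \cdot \frac{291}{4} \left(- \frac{66}{5}\right) = \frac{291}{53} \left(- \frac{66}{5}\right) = - \frac{19206}{265}$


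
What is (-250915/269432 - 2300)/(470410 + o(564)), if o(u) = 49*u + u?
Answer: -123988903/26868297904 ≈ -0.0046147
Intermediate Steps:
o(u) = 50*u
(-250915/269432 - 2300)/(470410 + o(564)) = (-250915/269432 - 2300)/(470410 + 50*564) = (-250915*1/269432 - 2300)/(470410 + 28200) = (-250915/269432 - 2300)/498610 = -619944515/269432*1/498610 = -123988903/26868297904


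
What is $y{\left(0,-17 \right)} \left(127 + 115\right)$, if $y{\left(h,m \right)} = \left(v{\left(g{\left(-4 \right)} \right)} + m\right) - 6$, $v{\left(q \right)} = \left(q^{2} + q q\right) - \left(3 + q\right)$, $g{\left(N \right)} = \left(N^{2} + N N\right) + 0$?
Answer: $481580$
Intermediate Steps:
$g{\left(N \right)} = 2 N^{2}$ ($g{\left(N \right)} = \left(N^{2} + N^{2}\right) + 0 = 2 N^{2} + 0 = 2 N^{2}$)
$v{\left(q \right)} = -3 - q + 2 q^{2}$ ($v{\left(q \right)} = \left(q^{2} + q^{2}\right) - \left(3 + q\right) = 2 q^{2} - \left(3 + q\right) = -3 - q + 2 q^{2}$)
$y{\left(h,m \right)} = 2007 + m$ ($y{\left(h,m \right)} = \left(\left(-3 - 2 \left(-4\right)^{2} + 2 \left(2 \left(-4\right)^{2}\right)^{2}\right) + m\right) - 6 = \left(\left(-3 - 2 \cdot 16 + 2 \left(2 \cdot 16\right)^{2}\right) + m\right) - 6 = \left(\left(-3 - 32 + 2 \cdot 32^{2}\right) + m\right) - 6 = \left(\left(-3 - 32 + 2 \cdot 1024\right) + m\right) - 6 = \left(\left(-3 - 32 + 2048\right) + m\right) - 6 = \left(2013 + m\right) - 6 = 2007 + m$)
$y{\left(0,-17 \right)} \left(127 + 115\right) = \left(2007 - 17\right) \left(127 + 115\right) = 1990 \cdot 242 = 481580$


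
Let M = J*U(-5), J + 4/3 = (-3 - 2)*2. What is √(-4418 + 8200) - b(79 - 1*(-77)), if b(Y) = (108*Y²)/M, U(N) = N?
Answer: -3942432/85 + √3782 ≈ -46320.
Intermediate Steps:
J = -34/3 (J = -4/3 + (-3 - 2)*2 = -4/3 - 5*2 = -4/3 - 10 = -34/3 ≈ -11.333)
M = 170/3 (M = -34/3*(-5) = 170/3 ≈ 56.667)
b(Y) = 162*Y²/85 (b(Y) = (108*Y²)/(170/3) = (108*Y²)*(3/170) = 162*Y²/85)
√(-4418 + 8200) - b(79 - 1*(-77)) = √(-4418 + 8200) - 162*(79 - 1*(-77))²/85 = √3782 - 162*(79 + 77)²/85 = √3782 - 162*156²/85 = √3782 - 162*24336/85 = √3782 - 1*3942432/85 = √3782 - 3942432/85 = -3942432/85 + √3782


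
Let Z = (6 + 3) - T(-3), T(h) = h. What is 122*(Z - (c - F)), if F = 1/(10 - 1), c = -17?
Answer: 31964/9 ≈ 3551.6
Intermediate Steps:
F = ⅑ (F = 1/9 = ⅑ ≈ 0.11111)
Z = 12 (Z = (6 + 3) - 1*(-3) = 9 + 3 = 12)
122*(Z - (c - F)) = 122*(12 - (-17 - 1*⅑)) = 122*(12 - (-17 - ⅑)) = 122*(12 - 1*(-154/9)) = 122*(12 + 154/9) = 122*(262/9) = 31964/9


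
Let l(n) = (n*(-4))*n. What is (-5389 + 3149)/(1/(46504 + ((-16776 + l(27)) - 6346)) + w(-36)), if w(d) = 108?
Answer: -45843840/2210329 ≈ -20.741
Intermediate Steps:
l(n) = -4*n² (l(n) = (-4*n)*n = -4*n²)
(-5389 + 3149)/(1/(46504 + ((-16776 + l(27)) - 6346)) + w(-36)) = (-5389 + 3149)/(1/(46504 + ((-16776 - 4*27²) - 6346)) + 108) = -2240/(1/(46504 + ((-16776 - 4*729) - 6346)) + 108) = -2240/(1/(46504 + ((-16776 - 2916) - 6346)) + 108) = -2240/(1/(46504 + (-19692 - 6346)) + 108) = -2240/(1/(46504 - 26038) + 108) = -2240/(1/20466 + 108) = -2240/2210329/20466 = -2240*20466/2210329 = -45843840/2210329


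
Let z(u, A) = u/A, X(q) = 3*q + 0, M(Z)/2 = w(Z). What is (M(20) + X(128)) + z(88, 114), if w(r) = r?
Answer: 24212/57 ≈ 424.77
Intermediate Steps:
M(Z) = 2*Z
X(q) = 3*q
(M(20) + X(128)) + z(88, 114) = (2*20 + 3*128) + 88/114 = (40 + 384) + 88*(1/114) = 424 + 44/57 = 24212/57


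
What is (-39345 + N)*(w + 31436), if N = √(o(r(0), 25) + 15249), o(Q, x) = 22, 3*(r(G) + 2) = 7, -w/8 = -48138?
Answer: -16388766300 + 416540*√15271 ≈ -1.6337e+10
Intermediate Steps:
w = 385104 (w = -8*(-48138) = 385104)
r(G) = ⅓ (r(G) = -2 + (⅓)*7 = -2 + 7/3 = ⅓)
N = √15271 (N = √(22 + 15249) = √15271 ≈ 123.58)
(-39345 + N)*(w + 31436) = (-39345 + √15271)*(385104 + 31436) = (-39345 + √15271)*416540 = -16388766300 + 416540*√15271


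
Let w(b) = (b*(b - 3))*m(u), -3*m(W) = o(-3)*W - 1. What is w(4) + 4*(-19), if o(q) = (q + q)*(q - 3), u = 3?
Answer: -656/3 ≈ -218.67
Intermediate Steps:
o(q) = 2*q*(-3 + q) (o(q) = (2*q)*(-3 + q) = 2*q*(-3 + q))
m(W) = ⅓ - 12*W (m(W) = -((2*(-3)*(-3 - 3))*W - 1)/3 = -((2*(-3)*(-6))*W - 1)/3 = -(36*W - 1)/3 = -(-1 + 36*W)/3 = ⅓ - 12*W)
w(b) = -107*b*(-3 + b)/3 (w(b) = (b*(b - 3))*(⅓ - 12*3) = (b*(-3 + b))*(⅓ - 36) = (b*(-3 + b))*(-107/3) = -107*b*(-3 + b)/3)
w(4) + 4*(-19) = (107/3)*4*(3 - 1*4) + 4*(-19) = (107/3)*4*(3 - 4) - 76 = (107/3)*4*(-1) - 76 = -428/3 - 76 = -656/3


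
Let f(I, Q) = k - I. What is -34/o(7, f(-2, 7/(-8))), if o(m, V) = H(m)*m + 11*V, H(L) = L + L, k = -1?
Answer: -34/109 ≈ -0.31193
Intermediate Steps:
f(I, Q) = -1 - I
H(L) = 2*L
o(m, V) = 2*m² + 11*V (o(m, V) = (2*m)*m + 11*V = 2*m² + 11*V)
-34/o(7, f(-2, 7/(-8))) = -34/(2*7² + 11*(-1 - 1*(-2))) = -34/(2*49 + 11*(-1 + 2)) = -34/(98 + 11*1) = -34/(98 + 11) = -34/109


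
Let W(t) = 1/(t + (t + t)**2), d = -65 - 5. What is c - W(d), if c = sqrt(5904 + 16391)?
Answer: -1/19530 + 7*sqrt(455) ≈ 149.31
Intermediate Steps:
c = 7*sqrt(455) (c = sqrt(22295) = 7*sqrt(455) ≈ 149.32)
d = -70
W(t) = 1/(t + 4*t**2) (W(t) = 1/(t + (2*t)**2) = 1/(t + 4*t**2))
c - W(d) = 7*sqrt(455) - 1/((-70)*(1 + 4*(-70))) = 7*sqrt(455) - (-1)/(70*(1 - 280)) = 7*sqrt(455) - (-1)/(70*(-279)) = 7*sqrt(455) - (-1)*(-1)/(70*279) = 7*sqrt(455) - 1*1/19530 = 7*sqrt(455) - 1/19530 = -1/19530 + 7*sqrt(455)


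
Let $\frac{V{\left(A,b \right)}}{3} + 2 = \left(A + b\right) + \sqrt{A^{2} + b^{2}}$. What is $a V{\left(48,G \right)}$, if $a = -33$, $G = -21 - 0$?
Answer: $-2475 - 297 \sqrt{305} \approx -7661.9$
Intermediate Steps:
$G = -21$ ($G = -21 + 0 = -21$)
$V{\left(A,b \right)} = -6 + 3 A + 3 b + 3 \sqrt{A^{2} + b^{2}}$ ($V{\left(A,b \right)} = -6 + 3 \left(\left(A + b\right) + \sqrt{A^{2} + b^{2}}\right) = -6 + 3 \left(A + b + \sqrt{A^{2} + b^{2}}\right) = -6 + \left(3 A + 3 b + 3 \sqrt{A^{2} + b^{2}}\right) = -6 + 3 A + 3 b + 3 \sqrt{A^{2} + b^{2}}$)
$a V{\left(48,G \right)} = - 33 \left(-6 + 3 \cdot 48 + 3 \left(-21\right) + 3 \sqrt{48^{2} + \left(-21\right)^{2}}\right) = - 33 \left(-6 + 144 - 63 + 3 \sqrt{2304 + 441}\right) = - 33 \left(-6 + 144 - 63 + 3 \sqrt{2745}\right) = - 33 \left(-6 + 144 - 63 + 3 \cdot 3 \sqrt{305}\right) = - 33 \left(-6 + 144 - 63 + 9 \sqrt{305}\right) = - 33 \left(75 + 9 \sqrt{305}\right) = -2475 - 297 \sqrt{305}$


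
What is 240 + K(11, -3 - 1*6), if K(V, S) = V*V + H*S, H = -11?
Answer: 460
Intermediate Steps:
K(V, S) = V² - 11*S (K(V, S) = V*V - 11*S = V² - 11*S)
240 + K(11, -3 - 1*6) = 240 + (11² - 11*(-3 - 1*6)) = 240 + (121 - 11*(-3 - 6)) = 240 + (121 - 11*(-9)) = 240 + (121 + 99) = 240 + 220 = 460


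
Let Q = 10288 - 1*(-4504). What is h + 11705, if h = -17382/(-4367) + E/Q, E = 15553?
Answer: 756428986615/64596664 ≈ 11710.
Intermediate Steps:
Q = 14792 (Q = 10288 + 4504 = 14792)
h = 325034495/64596664 (h = -17382/(-4367) + 15553/14792 = -17382*(-1/4367) + 15553*(1/14792) = 17382/4367 + 15553/14792 = 325034495/64596664 ≈ 5.0318)
h + 11705 = 325034495/64596664 + 11705 = 756428986615/64596664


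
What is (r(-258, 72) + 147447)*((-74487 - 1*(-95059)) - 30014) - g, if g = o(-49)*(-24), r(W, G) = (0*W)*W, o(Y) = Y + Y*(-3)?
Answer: -1392192222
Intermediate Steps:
o(Y) = -2*Y (o(Y) = Y - 3*Y = -2*Y)
r(W, G) = 0 (r(W, G) = 0*W = 0)
g = -2352 (g = -2*(-49)*(-24) = 98*(-24) = -2352)
(r(-258, 72) + 147447)*((-74487 - 1*(-95059)) - 30014) - g = (0 + 147447)*((-74487 - 1*(-95059)) - 30014) - 1*(-2352) = 147447*((-74487 + 95059) - 30014) + 2352 = 147447*(20572 - 30014) + 2352 = 147447*(-9442) + 2352 = -1392194574 + 2352 = -1392192222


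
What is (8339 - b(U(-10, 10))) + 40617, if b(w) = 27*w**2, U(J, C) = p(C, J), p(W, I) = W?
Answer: 46256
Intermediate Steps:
U(J, C) = C
(8339 - b(U(-10, 10))) + 40617 = (8339 - 27*10**2) + 40617 = (8339 - 27*100) + 40617 = (8339 - 1*2700) + 40617 = (8339 - 2700) + 40617 = 5639 + 40617 = 46256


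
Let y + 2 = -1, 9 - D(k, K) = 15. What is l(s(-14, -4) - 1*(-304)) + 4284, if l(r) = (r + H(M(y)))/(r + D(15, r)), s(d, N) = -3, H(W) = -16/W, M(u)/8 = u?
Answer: 758449/177 ≈ 4285.0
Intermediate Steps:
D(k, K) = -6 (D(k, K) = 9 - 1*15 = 9 - 15 = -6)
y = -3 (y = -2 - 1 = -3)
M(u) = 8*u
l(r) = (⅔ + r)/(-6 + r) (l(r) = (r - 16/(8*(-3)))/(r - 6) = (r - 16/(-24))/(-6 + r) = (r - 16*(-1/24))/(-6 + r) = (r + ⅔)/(-6 + r) = (⅔ + r)/(-6 + r))
l(s(-14, -4) - 1*(-304)) + 4284 = (⅔ + (-3 - 1*(-304)))/(-6 + (-3 - 1*(-304))) + 4284 = (⅔ + (-3 + 304))/(-6 + (-3 + 304)) + 4284 = (⅔ + 301)/(-6 + 301) + 4284 = (905/3)/295 + 4284 = (1/295)*(905/3) + 4284 = 181/177 + 4284 = 758449/177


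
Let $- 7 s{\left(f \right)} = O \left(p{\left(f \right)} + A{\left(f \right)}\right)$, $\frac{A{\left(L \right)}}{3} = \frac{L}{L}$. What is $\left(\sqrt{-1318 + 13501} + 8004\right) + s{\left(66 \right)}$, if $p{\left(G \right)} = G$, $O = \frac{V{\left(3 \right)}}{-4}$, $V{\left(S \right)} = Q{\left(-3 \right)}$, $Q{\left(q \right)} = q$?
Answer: $\frac{223905}{28} + \sqrt{12183} \approx 8107.0$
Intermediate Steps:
$A{\left(L \right)} = 3$ ($A{\left(L \right)} = 3 \frac{L}{L} = 3 \cdot 1 = 3$)
$V{\left(S \right)} = -3$
$O = \frac{3}{4}$ ($O = - \frac{3}{-4} = \left(-3\right) \left(- \frac{1}{4}\right) = \frac{3}{4} \approx 0.75$)
$s{\left(f \right)} = - \frac{9}{28} - \frac{3 f}{28}$ ($s{\left(f \right)} = - \frac{\frac{3}{4} \left(f + 3\right)}{7} = - \frac{\frac{3}{4} \left(3 + f\right)}{7} = - \frac{\frac{9}{4} + \frac{3 f}{4}}{7} = - \frac{9}{28} - \frac{3 f}{28}$)
$\left(\sqrt{-1318 + 13501} + 8004\right) + s{\left(66 \right)} = \left(\sqrt{-1318 + 13501} + 8004\right) - \frac{207}{28} = \left(\sqrt{12183} + 8004\right) - \frac{207}{28} = \left(8004 + \sqrt{12183}\right) - \frac{207}{28} = \frac{223905}{28} + \sqrt{12183}$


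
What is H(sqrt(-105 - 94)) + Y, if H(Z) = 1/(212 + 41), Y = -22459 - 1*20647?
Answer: -10905817/253 ≈ -43106.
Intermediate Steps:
Y = -43106 (Y = -22459 - 20647 = -43106)
H(Z) = 1/253
H(sqrt(-105 - 94)) + Y = 1/253 - 43106 = -10905817/253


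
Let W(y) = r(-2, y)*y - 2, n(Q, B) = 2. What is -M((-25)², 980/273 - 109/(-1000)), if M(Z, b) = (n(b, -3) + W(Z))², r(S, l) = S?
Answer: -1562500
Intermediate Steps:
W(y) = -2 - 2*y (W(y) = -2*y - 2 = -2 - 2*y)
M(Z, b) = 4*Z² (M(Z, b) = (2 + (-2 - 2*Z))² = (-2*Z)² = 4*Z²)
-M((-25)², 980/273 - 109/(-1000)) = -4*((-25)²)² = -4*625² = -4*390625 = -1*1562500 = -1562500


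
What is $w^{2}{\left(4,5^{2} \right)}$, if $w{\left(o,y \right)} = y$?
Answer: $625$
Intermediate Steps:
$w^{2}{\left(4,5^{2} \right)} = \left(5^{2}\right)^{2} = 25^{2} = 625$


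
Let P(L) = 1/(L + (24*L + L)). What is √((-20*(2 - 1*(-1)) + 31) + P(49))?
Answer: 3*I*√106730/182 ≈ 5.3851*I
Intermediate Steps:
P(L) = 1/(26*L) (P(L) = 1/(L + 25*L) = 1/(26*L))
√((-20*(2 - 1*(-1)) + 31) + P(49)) = √((-20*(2 - 1*(-1)) + 31) + (1/26)/49) = √((-20*(2 + 1) + 31) + (1/26)*(1/49)) = √((-20*3 + 31) + 1/1274) = √((-60 + 31) + 1/1274) = √(-29 + 1/1274) = √(-36945/1274) = 3*I*√106730/182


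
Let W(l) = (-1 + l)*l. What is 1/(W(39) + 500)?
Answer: 1/1982 ≈ 0.00050454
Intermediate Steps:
W(l) = l*(-1 + l)
1/(W(39) + 500) = 1/(39*(-1 + 39) + 500) = 1/(39*38 + 500) = 1/(1482 + 500) = 1/1982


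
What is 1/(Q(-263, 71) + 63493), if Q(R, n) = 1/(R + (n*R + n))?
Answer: 18865/1197795444 ≈ 1.5750e-5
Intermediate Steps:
Q(R, n) = 1/(R + n + R*n) (Q(R, n) = 1/(R + (R*n + n)) = 1/(R + (n + R*n)) = 1/(R + n + R*n))
1/(Q(-263, 71) + 63493) = 1/(1/(-263 + 71 - 263*71) + 63493) = 1/(1/(-263 + 71 - 18673) + 63493) = 1/(1/(-18865) + 63493) = 1/(-1/18865 + 63493) = 1/(1197795444/18865) = 18865/1197795444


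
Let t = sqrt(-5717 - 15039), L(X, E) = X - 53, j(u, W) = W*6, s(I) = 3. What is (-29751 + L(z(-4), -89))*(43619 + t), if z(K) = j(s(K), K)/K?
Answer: -1299758962 - 59596*I*sqrt(5189) ≈ -1.2998e+9 - 4.293e+6*I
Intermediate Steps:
j(u, W) = 6*W
z(K) = 6 (z(K) = (6*K)/K = 6)
L(X, E) = -53 + X
t = 2*I*sqrt(5189) (t = sqrt(-20756) = 2*I*sqrt(5189) ≈ 144.07*I)
(-29751 + L(z(-4), -89))*(43619 + t) = (-29751 + (-53 + 6))*(43619 + 2*I*sqrt(5189)) = (-29751 - 47)*(43619 + 2*I*sqrt(5189)) = -29798*(43619 + 2*I*sqrt(5189)) = -1299758962 - 59596*I*sqrt(5189)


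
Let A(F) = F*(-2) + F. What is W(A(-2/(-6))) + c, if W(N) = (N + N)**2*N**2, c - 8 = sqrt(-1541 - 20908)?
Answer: 652/81 + I*sqrt(22449) ≈ 8.0494 + 149.83*I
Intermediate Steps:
A(F) = -F (A(F) = -2*F + F = -F)
c = 8 + I*sqrt(22449) (c = 8 + sqrt(-1541 - 20908) = 8 + sqrt(-22449) = 8 + I*sqrt(22449) ≈ 8.0 + 149.83*I)
W(N) = 4*N**4 (W(N) = (2*N)**2*N**2 = (4*N**2)*N**2 = 4*N**4)
W(A(-2/(-6))) + c = 4*(-(-2)/(-6))**4 + (8 + I*sqrt(22449)) = 4*(-(-2)*(-1)/6)**4 + (8 + I*sqrt(22449)) = 4*(-1*1/3)**4 + (8 + I*sqrt(22449)) = 4*(-1/3)**4 + (8 + I*sqrt(22449)) = 4*(1/81) + (8 + I*sqrt(22449)) = 4/81 + (8 + I*sqrt(22449)) = 652/81 + I*sqrt(22449)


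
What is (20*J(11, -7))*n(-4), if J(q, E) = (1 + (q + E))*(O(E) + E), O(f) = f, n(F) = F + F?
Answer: 11200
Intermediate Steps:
n(F) = 2*F
J(q, E) = 2*E*(1 + E + q) (J(q, E) = (1 + (q + E))*(E + E) = (1 + (E + q))*(2*E) = (1 + E + q)*(2*E) = 2*E*(1 + E + q))
(20*J(11, -7))*n(-4) = (20*(2*(-7)*(1 - 7 + 11)))*(2*(-4)) = (20*(2*(-7)*5))*(-8) = (20*(-70))*(-8) = -1400*(-8) = 11200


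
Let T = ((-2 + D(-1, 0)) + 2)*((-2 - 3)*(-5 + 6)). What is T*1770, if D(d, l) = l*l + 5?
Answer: -44250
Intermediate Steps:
D(d, l) = 5 + l² (D(d, l) = l² + 5 = 5 + l²)
T = -25 (T = ((-2 + (5 + 0²)) + 2)*((-2 - 3)*(-5 + 6)) = ((-2 + (5 + 0)) + 2)*(-5*1) = ((-2 + 5) + 2)*(-5) = (3 + 2)*(-5) = 5*(-5) = -25)
T*1770 = -25*1770 = -44250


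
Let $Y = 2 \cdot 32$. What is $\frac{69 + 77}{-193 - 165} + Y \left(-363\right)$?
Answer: $- \frac{4158601}{179} \approx -23232.0$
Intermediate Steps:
$Y = 64$
$\frac{69 + 77}{-193 - 165} + Y \left(-363\right) = \frac{69 + 77}{-193 - 165} + 64 \left(-363\right) = \frac{146}{-358} - 23232 = 146 \left(- \frac{1}{358}\right) - 23232 = - \frac{73}{179} - 23232 = - \frac{4158601}{179}$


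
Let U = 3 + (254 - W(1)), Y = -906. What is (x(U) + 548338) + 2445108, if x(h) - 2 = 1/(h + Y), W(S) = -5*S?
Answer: 1927780511/644 ≈ 2.9934e+6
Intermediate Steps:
U = 262 (U = 3 + (254 - (-5)) = 3 + (254 - 1*(-5)) = 3 + (254 + 5) = 3 + 259 = 262)
x(h) = 2 + 1/(-906 + h) (x(h) = 2 + 1/(h - 906) = 2 + 1/(-906 + h))
(x(U) + 548338) + 2445108 = ((-1811 + 2*262)/(-906 + 262) + 548338) + 2445108 = ((-1811 + 524)/(-644) + 548338) + 2445108 = (-1/644*(-1287) + 548338) + 2445108 = (1287/644 + 548338) + 2445108 = 353130959/644 + 2445108 = 1927780511/644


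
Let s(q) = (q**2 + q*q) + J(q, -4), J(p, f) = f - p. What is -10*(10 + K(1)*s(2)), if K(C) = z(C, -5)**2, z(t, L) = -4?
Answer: -420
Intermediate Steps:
K(C) = 16 (K(C) = (-4)**2 = 16)
s(q) = -4 - q + 2*q**2 (s(q) = (q**2 + q*q) + (-4 - q) = (q**2 + q**2) + (-4 - q) = 2*q**2 + (-4 - q) = -4 - q + 2*q**2)
-10*(10 + K(1)*s(2)) = -10*(10 + 16*(-4 - 1*2 + 2*2**2)) = -10*(10 + 16*(-4 - 2 + 2*4)) = -10*(10 + 16*(-4 - 2 + 8)) = -10*(10 + 16*2) = -10*(10 + 32) = -10*42 = -420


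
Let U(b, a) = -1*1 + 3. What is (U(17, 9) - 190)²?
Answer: 35344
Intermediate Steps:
U(b, a) = 2 (U(b, a) = -1 + 3 = 2)
(U(17, 9) - 190)² = (2 - 190)² = (-188)² = 35344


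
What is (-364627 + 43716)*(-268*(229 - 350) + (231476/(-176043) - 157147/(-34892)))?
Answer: -9132592059603172481/877498908 ≈ -1.0408e+10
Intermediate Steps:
(-364627 + 43716)*(-268*(229 - 350) + (231476/(-176043) - 157147/(-34892))) = -320911*(-268*(-121) + (231476*(-1/176043) - 157147*(-1/34892))) = -320911*(32428 + (-33068/25149 + 157147/34892)) = -320911*(32428 + 2798281247/877498908) = -320911*28458332869871/877498908 = -9132592059603172481/877498908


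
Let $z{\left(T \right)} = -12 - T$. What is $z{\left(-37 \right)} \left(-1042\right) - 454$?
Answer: $-26504$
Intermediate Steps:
$z{\left(-37 \right)} \left(-1042\right) - 454 = \left(-12 - -37\right) \left(-1042\right) - 454 = \left(-12 + 37\right) \left(-1042\right) - 454 = 25 \left(-1042\right) - 454 = -26050 - 454 = -26504$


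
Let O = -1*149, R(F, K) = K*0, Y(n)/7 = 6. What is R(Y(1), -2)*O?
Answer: 0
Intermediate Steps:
Y(n) = 42 (Y(n) = 7*6 = 42)
R(F, K) = 0
O = -149
R(Y(1), -2)*O = 0*(-149) = 0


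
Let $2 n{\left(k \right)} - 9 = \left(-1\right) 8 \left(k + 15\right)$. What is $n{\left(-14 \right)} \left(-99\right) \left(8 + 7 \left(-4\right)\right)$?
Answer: $990$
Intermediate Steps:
$n{\left(k \right)} = - \frac{111}{2} - 4 k$ ($n{\left(k \right)} = \frac{9}{2} + \frac{\left(-1\right) 8 \left(k + 15\right)}{2} = \frac{9}{2} + \frac{\left(-8\right) \left(15 + k\right)}{2} = \frac{9}{2} + \frac{-120 - 8 k}{2} = \frac{9}{2} - \left(60 + 4 k\right) = - \frac{111}{2} - 4 k$)
$n{\left(-14 \right)} \left(-99\right) \left(8 + 7 \left(-4\right)\right) = \left(- \frac{111}{2} - -56\right) \left(-99\right) \left(8 + 7 \left(-4\right)\right) = \left(- \frac{111}{2} + 56\right) \left(-99\right) \left(8 - 28\right) = \frac{1}{2} \left(-99\right) \left(-20\right) = \left(- \frac{99}{2}\right) \left(-20\right) = 990$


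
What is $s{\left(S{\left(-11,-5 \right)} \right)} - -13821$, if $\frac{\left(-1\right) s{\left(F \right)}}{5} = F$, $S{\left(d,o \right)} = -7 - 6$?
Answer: $13886$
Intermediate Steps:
$S{\left(d,o \right)} = -13$ ($S{\left(d,o \right)} = -7 - 6 = -13$)
$s{\left(F \right)} = - 5 F$
$s{\left(S{\left(-11,-5 \right)} \right)} - -13821 = \left(-5\right) \left(-13\right) - -13821 = 65 + 13821 = 13886$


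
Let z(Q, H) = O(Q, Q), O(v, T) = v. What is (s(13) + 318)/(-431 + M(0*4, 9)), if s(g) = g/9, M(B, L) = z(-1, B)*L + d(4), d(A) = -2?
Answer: -2875/3978 ≈ -0.72272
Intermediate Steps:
z(Q, H) = Q
M(B, L) = -2 - L (M(B, L) = -L - 2 = -2 - L)
s(g) = g/9 (s(g) = g*(⅑) = g/9)
(s(13) + 318)/(-431 + M(0*4, 9)) = ((⅑)*13 + 318)/(-431 + (-2 - 1*9)) = (13/9 + 318)/(-431 + (-2 - 9)) = 2875/(9*(-431 - 11)) = (2875/9)/(-442) = (2875/9)*(-1/442) = -2875/3978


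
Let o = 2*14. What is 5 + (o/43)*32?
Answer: 1111/43 ≈ 25.837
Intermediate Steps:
o = 28
5 + (o/43)*32 = 5 + (28/43)*32 = 5 + 896/43 = 1111/43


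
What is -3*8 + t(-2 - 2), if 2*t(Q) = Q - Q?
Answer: -24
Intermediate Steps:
t(Q) = 0 (t(Q) = (Q - Q)/2 = (½)*0 = 0)
-3*8 + t(-2 - 2) = -3*8 + 0 = -24 + 0 = -24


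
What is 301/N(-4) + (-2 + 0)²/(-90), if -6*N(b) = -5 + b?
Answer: 9028/45 ≈ 200.62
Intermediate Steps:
N(b) = ⅚ - b/6 (N(b) = -(-5 + b)/6 = ⅚ - b/6)
301/N(-4) + (-2 + 0)²/(-90) = 301/(⅚ - ⅙*(-4)) + (-2 + 0)²/(-90) = 301/(⅚ + ⅔) + (-2)²*(-1/90) = 301/(3/2) + 4*(-1/90) = 301*(⅔) - 2/45 = 602/3 - 2/45 = 9028/45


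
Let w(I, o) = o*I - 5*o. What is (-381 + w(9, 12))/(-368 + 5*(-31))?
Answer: 333/523 ≈ 0.63671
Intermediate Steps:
w(I, o) = -5*o + I*o (w(I, o) = I*o - 5*o = -5*o + I*o)
(-381 + w(9, 12))/(-368 + 5*(-31)) = (-381 + 12*(-5 + 9))/(-368 + 5*(-31)) = (-381 + 12*4)/(-368 - 155) = (-381 + 48)/(-523) = -333*(-1/523) = 333/523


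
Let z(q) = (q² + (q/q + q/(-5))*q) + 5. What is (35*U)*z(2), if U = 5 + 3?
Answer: 2856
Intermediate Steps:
U = 8
z(q) = 5 + q² + q*(1 - q/5) (z(q) = (q² + (1 + q*(-⅕))*q) + 5 = (q² + (1 - q/5)*q) + 5 = (q² + q*(1 - q/5)) + 5 = 5 + q² + q*(1 - q/5))
(35*U)*z(2) = (35*8)*(5 + 2 + (⅘)*2²) = 280*(5 + 2 + (⅘)*4) = 280*(5 + 2 + 16/5) = 280*(51/5) = 2856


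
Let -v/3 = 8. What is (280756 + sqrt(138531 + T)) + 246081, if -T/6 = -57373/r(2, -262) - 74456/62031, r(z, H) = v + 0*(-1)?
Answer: 526837 + 5*sqrt(8495696347311)/41354 ≈ 5.2719e+5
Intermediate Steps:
v = -24 (v = -3*8 = -24)
r(z, H) = -24 (r(z, H) = -24 + 0*(-1) = -24 + 0 = -24)
T = -1185705873/82708 (T = -6*(-57373/(-24) - 74456/62031) = -6*(-57373*(-1/24) - 74456*1/62031) = -6*(57373/24 - 74456/62031) = -6*395235291/165416 = -1185705873/82708 ≈ -14336.)
(280756 + sqrt(138531 + T)) + 246081 = (280756 + sqrt(138531 - 1185705873/82708)) + 246081 = (280756 + sqrt(10271916075/82708)) + 246081 = (280756 + 5*sqrt(8495696347311)/41354) + 246081 = 526837 + 5*sqrt(8495696347311)/41354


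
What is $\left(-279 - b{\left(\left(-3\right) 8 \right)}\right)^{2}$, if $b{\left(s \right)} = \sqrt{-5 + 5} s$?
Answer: $77841$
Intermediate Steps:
$b{\left(s \right)} = 0$ ($b{\left(s \right)} = \sqrt{0} s = 0 s = 0$)
$\left(-279 - b{\left(\left(-3\right) 8 \right)}\right)^{2} = \left(-279 - 0\right)^{2} = \left(-279 + 0\right)^{2} = \left(-279\right)^{2} = 77841$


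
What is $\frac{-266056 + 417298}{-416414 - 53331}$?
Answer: $- \frac{151242}{469745} \approx -0.32197$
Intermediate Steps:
$\frac{-266056 + 417298}{-416414 - 53331} = \frac{151242}{-469745} = 151242 \left(- \frac{1}{469745}\right) = - \frac{151242}{469745}$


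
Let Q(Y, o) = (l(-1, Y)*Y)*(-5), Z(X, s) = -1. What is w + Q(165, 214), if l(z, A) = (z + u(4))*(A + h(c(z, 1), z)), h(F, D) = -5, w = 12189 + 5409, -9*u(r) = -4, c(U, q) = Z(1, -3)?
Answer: 272794/3 ≈ 90931.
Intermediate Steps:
c(U, q) = -1
u(r) = 4/9 (u(r) = -1/9*(-4) = 4/9)
w = 17598
l(z, A) = (-5 + A)*(4/9 + z) (l(z, A) = (z + 4/9)*(A - 5) = (4/9 + z)*(-5 + A) = (-5 + A)*(4/9 + z))
Q(Y, o) = -5*Y*(25/9 - 5*Y/9) (Q(Y, o) = ((-20/9 - 5*(-1) + 4*Y/9 + Y*(-1))*Y)*(-5) = ((-20/9 + 5 + 4*Y/9 - Y)*Y)*(-5) = ((25/9 - 5*Y/9)*Y)*(-5) = (Y*(25/9 - 5*Y/9))*(-5) = -5*Y*(25/9 - 5*Y/9))
w + Q(165, 214) = 17598 + (25/9)*165*(-5 + 165) = 17598 + (25/9)*165*160 = 17598 + 220000/3 = 272794/3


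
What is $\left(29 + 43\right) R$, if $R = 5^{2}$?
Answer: $1800$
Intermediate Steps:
$R = 25$
$\left(29 + 43\right) R = \left(29 + 43\right) 25 = 72 \cdot 25 = 1800$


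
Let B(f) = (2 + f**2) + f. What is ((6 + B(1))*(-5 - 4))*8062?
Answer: -725580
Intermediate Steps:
B(f) = 2 + f + f**2
((6 + B(1))*(-5 - 4))*8062 = ((6 + (2 + 1 + 1**2))*(-5 - 4))*8062 = ((6 + (2 + 1 + 1))*(-9))*8062 = ((6 + 4)*(-9))*8062 = (10*(-9))*8062 = -90*8062 = -725580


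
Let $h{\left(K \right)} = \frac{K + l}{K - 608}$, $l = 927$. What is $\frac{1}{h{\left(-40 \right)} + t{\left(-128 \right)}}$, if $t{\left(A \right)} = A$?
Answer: $- \frac{648}{83831} \approx -0.0077298$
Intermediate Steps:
$h{\left(K \right)} = \frac{927 + K}{-608 + K}$ ($h{\left(K \right)} = \frac{K + 927}{K - 608} = \frac{927 + K}{-608 + K}$)
$\frac{1}{h{\left(-40 \right)} + t{\left(-128 \right)}} = \frac{1}{\frac{927 - 40}{-608 - 40} - 128} = \frac{1}{\frac{1}{-648} \cdot 887 - 128} = \frac{1}{\left(- \frac{1}{648}\right) 887 - 128} = \frac{1}{- \frac{887}{648} - 128} = \frac{1}{- \frac{83831}{648}} = - \frac{648}{83831}$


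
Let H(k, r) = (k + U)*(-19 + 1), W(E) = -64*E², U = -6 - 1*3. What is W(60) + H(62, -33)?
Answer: -231354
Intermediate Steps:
U = -9 (U = -6 - 3 = -9)
H(k, r) = 162 - 18*k (H(k, r) = (k - 9)*(-19 + 1) = (-9 + k)*(-18) = 162 - 18*k)
W(60) + H(62, -33) = -64*60² + (162 - 18*62) = -64*3600 + (162 - 1116) = -230400 - 954 = -231354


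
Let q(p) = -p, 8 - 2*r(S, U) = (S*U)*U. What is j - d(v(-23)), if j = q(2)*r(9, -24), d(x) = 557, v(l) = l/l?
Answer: 4619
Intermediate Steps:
v(l) = 1
r(S, U) = 4 - S*U²/2 (r(S, U) = 4 - S*U*U/2 = 4 - S*U²/2)
j = 5176 (j = (-1*2)*(4 - ½*9*(-24)²) = -2*(4 - ½*9*576) = -2*(4 - 2592) = -2*(-2588) = 5176)
j - d(v(-23)) = 5176 - 1*557 = 5176 - 557 = 4619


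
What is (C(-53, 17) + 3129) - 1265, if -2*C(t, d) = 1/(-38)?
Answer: 141665/76 ≈ 1864.0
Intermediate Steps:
C(t, d) = 1/76 (C(t, d) = -½/(-38) = -½*(-1/38) = 1/76)
(C(-53, 17) + 3129) - 1265 = (1/76 + 3129) - 1265 = 237805/76 - 1265 = 141665/76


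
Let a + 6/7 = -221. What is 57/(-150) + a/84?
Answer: -44411/14700 ≈ -3.0212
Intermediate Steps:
a = -1553/7 (a = -6/7 - 221 = -1553/7 ≈ -221.86)
57/(-150) + a/84 = 57/(-150) - 1553/7/84 = 57*(-1/150) - 1553/7*1/84 = -19/50 - 1553/588 = -44411/14700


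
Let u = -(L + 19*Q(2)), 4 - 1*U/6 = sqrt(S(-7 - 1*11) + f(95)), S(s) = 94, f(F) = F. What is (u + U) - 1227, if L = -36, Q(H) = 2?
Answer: -1205 - 18*sqrt(21) ≈ -1287.5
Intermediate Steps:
U = 24 - 18*sqrt(21) (U = 24 - 6*sqrt(94 + 95) = 24 - 18*sqrt(21) ≈ -58.486)
u = -2 (u = -(-36 + 19*2) = -(-36 + 38) = -1*2 = -2)
(u + U) - 1227 = (-2 + (24 - 18*sqrt(21))) - 1227 = (22 - 18*sqrt(21)) - 1227 = -1205 - 18*sqrt(21)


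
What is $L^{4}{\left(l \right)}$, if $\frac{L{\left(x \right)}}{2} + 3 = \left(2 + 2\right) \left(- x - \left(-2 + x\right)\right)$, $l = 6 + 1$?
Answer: $108243216$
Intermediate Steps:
$l = 7$
$L{\left(x \right)} = 10 - 16 x$ ($L{\left(x \right)} = -6 + 2 \left(2 + 2\right) \left(- x - \left(-2 + x\right)\right) = -6 + 2 \cdot 4 \left(2 - 2 x\right) = -6 + 2 \left(8 - 8 x\right) = -6 - \left(-16 + 16 x\right) = 10 - 16 x$)
$L^{4}{\left(l \right)} = \left(10 - 112\right)^{4} = \left(-102\right)^{4} = 108243216$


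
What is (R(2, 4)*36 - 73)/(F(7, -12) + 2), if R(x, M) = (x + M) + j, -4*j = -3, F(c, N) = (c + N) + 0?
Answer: -170/3 ≈ -56.667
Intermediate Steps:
F(c, N) = N + c (F(c, N) = (N + c) + 0 = N + c)
j = 3/4 (j = -1/4*(-3) = 3/4 ≈ 0.75000)
R(x, M) = 3/4 + M + x (R(x, M) = (x + M) + 3/4 = (M + x) + 3/4 = 3/4 + M + x)
(R(2, 4)*36 - 73)/(F(7, -12) + 2) = ((3/4 + 4 + 2)*36 - 73)/((-12 + 7) + 2) = ((27/4)*36 - 73)/(-5 + 2) = (243 - 73)/(-3) = 170*(-1/3) = -170/3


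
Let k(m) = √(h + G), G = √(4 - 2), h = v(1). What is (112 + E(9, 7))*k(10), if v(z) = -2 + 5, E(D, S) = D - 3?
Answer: 118*√(3 + √2) ≈ 247.92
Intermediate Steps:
E(D, S) = -3 + D
v(z) = 3
h = 3
G = √2 ≈ 1.4142
k(m) = √(3 + √2)
(112 + E(9, 7))*k(10) = (112 + (-3 + 9))*√(3 + √2) = (112 + 6)*√(3 + √2) = 118*√(3 + √2)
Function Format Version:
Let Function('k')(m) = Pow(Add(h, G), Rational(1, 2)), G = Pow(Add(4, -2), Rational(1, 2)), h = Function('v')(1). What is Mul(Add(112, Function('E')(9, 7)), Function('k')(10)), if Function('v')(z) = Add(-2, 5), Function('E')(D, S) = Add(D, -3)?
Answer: Mul(118, Pow(Add(3, Pow(2, Rational(1, 2))), Rational(1, 2))) ≈ 247.92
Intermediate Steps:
Function('E')(D, S) = Add(-3, D)
Function('v')(z) = 3
h = 3
G = Pow(2, Rational(1, 2)) ≈ 1.4142
Function('k')(m) = Pow(Add(3, Pow(2, Rational(1, 2))), Rational(1, 2))
Mul(Add(112, Function('E')(9, 7)), Function('k')(10)) = Mul(Add(112, Add(-3, 9)), Pow(Add(3, Pow(2, Rational(1, 2))), Rational(1, 2))) = Mul(Add(112, 6), Pow(Add(3, Pow(2, Rational(1, 2))), Rational(1, 2))) = Mul(118, Pow(Add(3, Pow(2, Rational(1, 2))), Rational(1, 2)))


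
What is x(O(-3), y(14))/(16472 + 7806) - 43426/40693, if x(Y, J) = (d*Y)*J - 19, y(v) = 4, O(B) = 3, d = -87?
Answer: -1097553087/987944654 ≈ -1.1109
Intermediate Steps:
x(Y, J) = -19 - 87*J*Y (x(Y, J) = (-87*Y)*J - 19 = -87*J*Y - 19 = -19 - 87*J*Y)
x(O(-3), y(14))/(16472 + 7806) - 43426/40693 = (-19 - 87*4*3)/(16472 + 7806) - 43426/40693 = (-19 - 1044)/24278 - 43426*1/40693 = -1063*1/24278 - 43426/40693 = -1063/24278 - 43426/40693 = -1097553087/987944654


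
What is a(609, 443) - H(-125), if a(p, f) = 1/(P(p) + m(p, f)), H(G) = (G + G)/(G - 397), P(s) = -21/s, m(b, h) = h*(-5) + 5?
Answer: -8018944/16727751 ≈ -0.47938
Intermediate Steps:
m(b, h) = 5 - 5*h (m(b, h) = -5*h + 5 = 5 - 5*h)
H(G) = 2*G/(-397 + G) (H(G) = (2*G)/(-397 + G) = 2*G/(-397 + G))
a(p, f) = 1/(5 - 21/p - 5*f) (a(p, f) = 1/(-21/p + (5 - 5*f)) = 1/(5 - 21/p - 5*f))
a(609, 443) - H(-125) = -1*609/(21 + 5*609*(-1 + 443)) - 2*(-125)/(-397 - 125) = -1*609/(21 + 5*609*442) - 2*(-125)/(-522) = -1*609/(21 + 1345890) - 2*(-125)*(-1)/522 = -1*609/1345911 - 1*125/261 = -1*609*1/1345911 - 125/261 = -29/64091 - 125/261 = -8018944/16727751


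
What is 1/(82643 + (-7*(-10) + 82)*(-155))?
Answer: 1/59083 ≈ 1.6925e-5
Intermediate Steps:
1/(82643 + (-7*(-10) + 82)*(-155)) = 1/(82643 + (70 + 82)*(-155)) = 1/(82643 + 152*(-155)) = 1/(82643 - 23560) = 1/59083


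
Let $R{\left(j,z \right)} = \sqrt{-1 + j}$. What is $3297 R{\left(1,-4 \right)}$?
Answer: $0$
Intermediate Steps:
$3297 R{\left(1,-4 \right)} = 3297 \sqrt{-1 + 1} = 3297 \sqrt{0} = 3297 \cdot 0 = 0$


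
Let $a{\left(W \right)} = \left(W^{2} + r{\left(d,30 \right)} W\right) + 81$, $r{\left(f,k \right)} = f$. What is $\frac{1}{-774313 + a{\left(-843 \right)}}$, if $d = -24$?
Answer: $- \frac{1}{43351} \approx -2.3068 \cdot 10^{-5}$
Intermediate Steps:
$a{\left(W \right)} = 81 + W^{2} - 24 W$ ($a{\left(W \right)} = \left(W^{2} - 24 W\right) + 81 = 81 + W^{2} - 24 W$)
$\frac{1}{-774313 + a{\left(-843 \right)}} = \frac{1}{-774313 + \left(81 + \left(-843\right)^{2} - -20232\right)} = \frac{1}{-774313 + \left(81 + 710649 + 20232\right)} = \frac{1}{-774313 + 730962} = \frac{1}{-43351} = - \frac{1}{43351}$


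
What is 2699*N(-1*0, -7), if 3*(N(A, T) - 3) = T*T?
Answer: 156542/3 ≈ 52181.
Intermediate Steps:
N(A, T) = 3 + T²/3 (N(A, T) = 3 + (T*T)/3 = 3 + T²/3)
2699*N(-1*0, -7) = 2699*(3 + (⅓)*(-7)²) = 2699*(3 + (⅓)*49) = 2699*(3 + 49/3) = 2699*(58/3) = 156542/3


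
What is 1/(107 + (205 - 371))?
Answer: -1/59 ≈ -0.016949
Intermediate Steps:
1/(107 + (205 - 371)) = 1/(107 - 166) = 1/(-59) = -1/59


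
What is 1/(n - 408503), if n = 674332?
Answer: 1/265829 ≈ 3.7618e-6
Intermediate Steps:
1/(n - 408503) = 1/(674332 - 408503) = 1/265829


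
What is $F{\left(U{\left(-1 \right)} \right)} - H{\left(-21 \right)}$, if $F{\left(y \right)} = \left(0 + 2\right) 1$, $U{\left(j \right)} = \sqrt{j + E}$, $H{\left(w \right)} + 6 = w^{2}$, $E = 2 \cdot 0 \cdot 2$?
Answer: $-433$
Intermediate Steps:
$E = 0$ ($E = 0 \cdot 2 = 0$)
$H{\left(w \right)} = -6 + w^{2}$
$U{\left(j \right)} = \sqrt{j}$ ($U{\left(j \right)} = \sqrt{j + 0} = \sqrt{j}$)
$F{\left(y \right)} = 2$ ($F{\left(y \right)} = 2 \cdot 1 = 2$)
$F{\left(U{\left(-1 \right)} \right)} - H{\left(-21 \right)} = 2 - \left(-6 + \left(-21\right)^{2}\right) = 2 - \left(-6 + 441\right) = 2 - 435 = -433$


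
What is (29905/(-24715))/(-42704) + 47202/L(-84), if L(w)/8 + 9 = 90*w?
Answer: -415138048693/532569655056 ≈ -0.77950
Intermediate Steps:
L(w) = -72 + 720*w (L(w) = -72 + 8*(90*w) = -72 + 720*w)
(29905/(-24715))/(-42704) + 47202/L(-84) = (29905/(-24715))/(-42704) + 47202/(-72 + 720*(-84)) = (29905*(-1/24715))*(-1/42704) + 47202/(-72 - 60480) = -5981/4943*(-1/42704) + 47202/(-60552) = 5981/211085872 + 47202*(-1/60552) = 5981/211085872 - 7867/10092 = -415138048693/532569655056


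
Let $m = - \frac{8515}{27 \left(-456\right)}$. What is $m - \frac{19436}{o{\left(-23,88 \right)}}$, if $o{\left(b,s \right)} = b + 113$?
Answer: $- \frac{13251649}{61560} \approx -215.26$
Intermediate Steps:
$o{\left(b,s \right)} = 113 + b$
$m = \frac{8515}{12312}$ ($m = - \frac{8515}{-12312} = \left(-8515\right) \left(- \frac{1}{12312}\right) = \frac{8515}{12312} \approx 0.6916$)
$m - \frac{19436}{o{\left(-23,88 \right)}} = \frac{8515}{12312} - \frac{19436}{113 - 23} = \frac{8515}{12312} - \frac{19436}{90} = \frac{8515}{12312} - \frac{9718}{45} = - \frac{13251649}{61560}$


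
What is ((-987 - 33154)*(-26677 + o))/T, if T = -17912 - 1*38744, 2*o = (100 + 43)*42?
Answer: -404127017/28328 ≈ -14266.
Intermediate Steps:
o = 3003 (o = ((100 + 43)*42)/2 = (143*42)/2 = (½)*6006 = 3003)
T = -56656 (T = -17912 - 38744 = -56656)
((-987 - 33154)*(-26677 + o))/T = ((-987 - 33154)*(-26677 + 3003))/(-56656) = -34141*(-23674)*(-1/56656) = 808254034*(-1/56656) = -404127017/28328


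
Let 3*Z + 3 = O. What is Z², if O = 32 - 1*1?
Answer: 784/9 ≈ 87.111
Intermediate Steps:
O = 31 (O = 32 - 1 = 31)
Z = 28/3 (Z = -1 + (⅓)*31 = -1 + 31/3 = 28/3 ≈ 9.3333)
Z² = (28/3)² = 784/9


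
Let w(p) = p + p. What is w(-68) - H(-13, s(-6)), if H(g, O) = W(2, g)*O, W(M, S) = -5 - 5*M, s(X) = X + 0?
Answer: -226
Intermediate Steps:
w(p) = 2*p
s(X) = X
H(g, O) = -15*O (H(g, O) = (-5 - 5*2)*O = (-5 - 10)*O = -15*O)
w(-68) - H(-13, s(-6)) = 2*(-68) - (-15)*(-6) = -136 - 1*90 = -136 - 90 = -226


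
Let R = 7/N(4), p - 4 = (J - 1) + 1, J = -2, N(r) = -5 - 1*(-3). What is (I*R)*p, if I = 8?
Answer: -56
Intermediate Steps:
N(r) = -2 (N(r) = -5 + 3 = -2)
p = 2 (p = 4 + ((-2 - 1) + 1) = 4 + (-3 + 1) = 4 - 2 = 2)
R = -7/2 (R = 7/(-2) = 7*(-½) = -7/2 ≈ -3.5000)
(I*R)*p = (8*(-7/2))*2 = -28*2 = -56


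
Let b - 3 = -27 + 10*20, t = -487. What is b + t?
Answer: -311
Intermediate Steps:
b = 176 (b = 3 + (-27 + 10*20) = 3 + (-27 + 200) = 3 + 173 = 176)
b + t = 176 - 487 = -311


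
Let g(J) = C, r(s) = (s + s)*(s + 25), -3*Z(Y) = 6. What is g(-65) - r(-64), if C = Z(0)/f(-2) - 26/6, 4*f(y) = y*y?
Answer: -14995/3 ≈ -4998.3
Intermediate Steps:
Z(Y) = -2 (Z(Y) = -1/3*6 = -2)
f(y) = y**2/4 (f(y) = (y*y)/4 = y**2/4)
r(s) = 2*s*(25 + s) (r(s) = (2*s)*(25 + s) = 2*s*(25 + s))
C = -19/3 (C = -2/1 - 26/6 = -2/1 - 26*1/6 = -2/1 - 13/3 = -2*1 - 13/3 = -2 - 13/3 = -19/3 ≈ -6.3333)
g(J) = -19/3
g(-65) - r(-64) = -19/3 - 2*(-64)*(25 - 64) = -19/3 - 2*(-64)*(-39) = -19/3 - 1*4992 = -19/3 - 4992 = -14995/3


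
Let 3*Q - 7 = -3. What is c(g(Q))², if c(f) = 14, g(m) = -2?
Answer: 196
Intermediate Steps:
Q = 4/3 (Q = 7/3 + (⅓)*(-3) = 7/3 - 1 = 4/3 ≈ 1.3333)
c(g(Q))² = 14² = 196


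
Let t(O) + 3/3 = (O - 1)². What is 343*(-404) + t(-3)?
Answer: -138557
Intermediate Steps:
t(O) = -1 + (-1 + O)² (t(O) = -1 + (O - 1)² = -1 + (-1 + O)²)
343*(-404) + t(-3) = 343*(-404) - 3*(-2 - 3) = -138572 - 3*(-5) = -138572 + 15 = -138557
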